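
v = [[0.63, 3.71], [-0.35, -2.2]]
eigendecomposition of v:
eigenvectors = [[0.99, -0.85],[-0.15, 0.52]]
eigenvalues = [0.05, -1.62]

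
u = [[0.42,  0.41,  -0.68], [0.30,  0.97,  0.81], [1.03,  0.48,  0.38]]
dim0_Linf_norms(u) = [1.03, 0.97, 0.81]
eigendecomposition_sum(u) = [[0.04+0.00j,(0.06+0j),0.02+0.00j], [0.77+0.00j,(1.16+0j),(0.4+0j)], [(0.4+0j),(0.6+0j),(0.21+0j)]] + [[(0.19+0.35j), (0.17-0.06j), (-0.35+0.08j)], [(-0.23-0.16j), -0.09+0.09j, (0.2-0.16j)], [0.31-0.19j, -0.06-0.16j, (0.09+0.32j)]] + [[(0.19-0.35j), 0.17+0.06j, (-0.35-0.08j)], [-0.23+0.16j, -0.09-0.09j, (0.2+0.16j)], [(0.31+0.19j), -0.06+0.16j, (0.09-0.32j)]]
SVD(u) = [[-0.12,0.85,-0.51], [-0.73,-0.43,-0.53], [-0.67,0.31,0.67]] @ diag([1.6367695462440186, 0.9779016304179902, 0.5424885747312895]) @ [[-0.59, -0.66, -0.47], [0.56, 0.08, -0.82], [0.58, -0.75, 0.32]]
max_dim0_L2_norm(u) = 1.16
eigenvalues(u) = [(1.41+0j), (0.18+0.76j), (0.18-0.76j)]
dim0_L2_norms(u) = [1.15, 1.16, 1.12]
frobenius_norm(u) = 1.98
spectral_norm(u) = 1.64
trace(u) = 1.77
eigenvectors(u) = [[(-0.05+0j),-0.65+0.00j,-0.65-0.00j], [(-0.89+0j),(0.42-0.21j),(0.42+0.21j)], [(-0.46+0j),(0.03+0.6j),0.03-0.60j]]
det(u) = 0.87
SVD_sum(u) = [[0.12,0.13,0.09], [0.7,0.79,0.56], [0.65,0.73,0.51]] + [[0.46, 0.07, -0.68], [-0.23, -0.03, 0.35], [0.17, 0.03, -0.25]] + [[-0.16, 0.21, -0.09], [-0.17, 0.22, -0.09], [0.21, -0.27, 0.12]]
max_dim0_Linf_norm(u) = 1.03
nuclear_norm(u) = 3.16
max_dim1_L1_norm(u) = 2.08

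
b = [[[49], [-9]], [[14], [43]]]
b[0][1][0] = -9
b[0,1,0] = -9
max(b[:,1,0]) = 43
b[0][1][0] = -9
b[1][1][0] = 43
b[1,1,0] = 43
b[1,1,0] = 43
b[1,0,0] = 14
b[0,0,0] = 49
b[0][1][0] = -9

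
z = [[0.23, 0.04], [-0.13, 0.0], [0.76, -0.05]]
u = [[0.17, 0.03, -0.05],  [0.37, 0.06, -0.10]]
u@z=[[-0.00, 0.01], [0.0, 0.02]]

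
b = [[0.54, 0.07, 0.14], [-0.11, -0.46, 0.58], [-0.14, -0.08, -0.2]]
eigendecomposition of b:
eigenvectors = [[(0.96+0j), (0.1+0.06j), (0.1-0.06j)], [(-0.21+0j), (-0.94+0j), -0.94-0.00j], [-0.17+0.00j, -0.22-0.24j, -0.22+0.24j]]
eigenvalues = [(0.5+0j), (-0.31+0.15j), (-0.31-0.15j)]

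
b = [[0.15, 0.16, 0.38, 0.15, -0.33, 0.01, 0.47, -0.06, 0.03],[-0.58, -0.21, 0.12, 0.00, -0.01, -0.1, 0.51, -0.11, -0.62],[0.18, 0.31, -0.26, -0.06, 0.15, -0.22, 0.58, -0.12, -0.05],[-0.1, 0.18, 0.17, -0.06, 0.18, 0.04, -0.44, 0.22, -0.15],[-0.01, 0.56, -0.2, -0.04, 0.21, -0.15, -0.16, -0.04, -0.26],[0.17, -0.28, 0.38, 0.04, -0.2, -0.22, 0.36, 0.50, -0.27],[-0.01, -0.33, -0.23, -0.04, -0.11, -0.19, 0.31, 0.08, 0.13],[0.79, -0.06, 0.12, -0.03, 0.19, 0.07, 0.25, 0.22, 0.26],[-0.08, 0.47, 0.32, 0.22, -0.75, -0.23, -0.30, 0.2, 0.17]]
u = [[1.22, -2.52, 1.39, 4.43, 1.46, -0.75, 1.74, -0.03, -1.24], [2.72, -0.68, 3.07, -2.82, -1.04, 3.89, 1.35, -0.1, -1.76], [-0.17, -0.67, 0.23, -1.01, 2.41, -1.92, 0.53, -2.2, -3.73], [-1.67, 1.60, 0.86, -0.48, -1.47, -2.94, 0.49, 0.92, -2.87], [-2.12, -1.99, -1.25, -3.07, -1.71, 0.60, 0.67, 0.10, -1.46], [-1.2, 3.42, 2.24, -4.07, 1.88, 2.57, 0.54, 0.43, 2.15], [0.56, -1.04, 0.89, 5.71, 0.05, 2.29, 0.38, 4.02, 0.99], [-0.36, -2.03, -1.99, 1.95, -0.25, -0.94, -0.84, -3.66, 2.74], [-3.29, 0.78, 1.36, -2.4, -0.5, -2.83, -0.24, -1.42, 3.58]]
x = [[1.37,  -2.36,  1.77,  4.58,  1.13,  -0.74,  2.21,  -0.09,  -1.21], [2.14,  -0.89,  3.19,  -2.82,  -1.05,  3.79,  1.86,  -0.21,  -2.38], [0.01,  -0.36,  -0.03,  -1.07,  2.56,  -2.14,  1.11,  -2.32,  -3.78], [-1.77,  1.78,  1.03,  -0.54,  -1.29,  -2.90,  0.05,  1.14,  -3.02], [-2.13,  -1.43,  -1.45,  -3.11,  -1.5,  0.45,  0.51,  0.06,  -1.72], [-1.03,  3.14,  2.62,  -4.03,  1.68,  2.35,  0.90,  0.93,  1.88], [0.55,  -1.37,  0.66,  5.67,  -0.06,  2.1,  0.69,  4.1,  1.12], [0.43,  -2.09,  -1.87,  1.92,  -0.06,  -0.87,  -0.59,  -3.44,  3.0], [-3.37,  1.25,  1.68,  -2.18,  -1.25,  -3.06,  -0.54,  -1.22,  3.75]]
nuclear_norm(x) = 47.40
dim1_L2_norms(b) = [0.74, 1.03, 0.79, 0.61, 0.72, 0.89, 0.58, 0.93, 1.07]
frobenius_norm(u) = 18.68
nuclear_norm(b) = 6.00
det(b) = -0.00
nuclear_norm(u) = 47.52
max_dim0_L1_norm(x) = 25.92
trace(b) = 0.31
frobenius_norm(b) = 2.50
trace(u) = 1.45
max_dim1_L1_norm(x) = 18.56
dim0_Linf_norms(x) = [3.37, 3.14, 3.19, 5.67, 2.56, 3.79, 2.21, 4.1, 3.78]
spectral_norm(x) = 11.05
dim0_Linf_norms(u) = [3.29, 3.42, 3.07, 5.71, 2.41, 3.89, 1.74, 4.02, 3.73]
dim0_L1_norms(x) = [12.8, 14.67, 14.3, 25.92, 10.58, 18.4, 8.46, 13.51, 21.86]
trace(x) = 1.76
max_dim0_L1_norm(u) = 25.94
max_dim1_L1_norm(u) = 18.5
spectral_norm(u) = 10.91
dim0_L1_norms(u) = [13.31, 14.73, 13.28, 25.94, 10.77, 18.73, 6.78, 12.88, 20.52]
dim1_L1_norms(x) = [15.46, 18.33, 13.38, 13.52, 12.36, 18.56, 16.32, 14.27, 18.3]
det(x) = -55016.71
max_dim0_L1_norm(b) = 3.38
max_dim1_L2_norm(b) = 1.07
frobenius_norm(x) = 18.96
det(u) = -208556.76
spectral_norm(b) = 1.31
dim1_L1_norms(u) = [14.78, 17.43, 12.87, 13.3, 12.97, 18.5, 15.93, 14.76, 16.4]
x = u + b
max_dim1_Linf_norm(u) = 5.71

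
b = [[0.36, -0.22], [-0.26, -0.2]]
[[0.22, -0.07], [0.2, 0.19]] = b @ [[-0.01, -0.42], [-1.00, -0.38]]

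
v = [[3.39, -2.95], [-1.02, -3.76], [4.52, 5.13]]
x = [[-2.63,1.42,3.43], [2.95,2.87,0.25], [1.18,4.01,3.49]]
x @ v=[[5.14, 20.02], [8.2, -18.21], [15.68, -0.65]]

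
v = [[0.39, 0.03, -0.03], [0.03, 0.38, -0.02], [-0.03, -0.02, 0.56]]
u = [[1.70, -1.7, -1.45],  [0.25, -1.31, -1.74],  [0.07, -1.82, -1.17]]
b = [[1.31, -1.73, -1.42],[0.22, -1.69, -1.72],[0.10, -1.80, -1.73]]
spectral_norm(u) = 3.96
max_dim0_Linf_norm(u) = 1.82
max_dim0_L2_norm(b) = 3.01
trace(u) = -0.78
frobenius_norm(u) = 4.17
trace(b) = -2.11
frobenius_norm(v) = 0.78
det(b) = -0.26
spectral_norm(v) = 0.57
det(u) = -2.54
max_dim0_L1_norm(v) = 0.61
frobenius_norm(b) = 4.34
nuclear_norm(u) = 5.68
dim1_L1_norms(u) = [4.85, 3.3, 3.06]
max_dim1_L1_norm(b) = 4.46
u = b + v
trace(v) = 1.33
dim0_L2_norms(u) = [1.72, 2.81, 2.55]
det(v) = 0.08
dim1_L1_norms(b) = [4.46, 3.63, 3.63]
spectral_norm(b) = 4.23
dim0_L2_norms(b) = [1.33, 3.01, 2.82]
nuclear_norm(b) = 5.27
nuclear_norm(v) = 1.33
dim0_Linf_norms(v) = [0.39, 0.38, 0.56]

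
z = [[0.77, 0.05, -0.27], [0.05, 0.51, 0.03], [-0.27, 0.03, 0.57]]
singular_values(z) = [0.96, 0.53, 0.36]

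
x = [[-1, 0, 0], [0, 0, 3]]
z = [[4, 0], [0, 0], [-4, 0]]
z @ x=[[-4, 0, 0], [0, 0, 0], [4, 0, 0]]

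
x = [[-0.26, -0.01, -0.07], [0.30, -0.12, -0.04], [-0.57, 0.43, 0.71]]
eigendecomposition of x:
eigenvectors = [[-0.07, -0.52, 0.11], [-0.07, 0.65, 0.9], [0.99, -0.56, -0.42]]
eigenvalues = [0.72, -0.32, -0.07]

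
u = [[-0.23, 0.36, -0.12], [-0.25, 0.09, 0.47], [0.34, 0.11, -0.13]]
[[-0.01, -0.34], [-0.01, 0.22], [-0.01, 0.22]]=u@[[-0.01, 1.03], [-0.04, 0.04], [-0.01, 1.0]]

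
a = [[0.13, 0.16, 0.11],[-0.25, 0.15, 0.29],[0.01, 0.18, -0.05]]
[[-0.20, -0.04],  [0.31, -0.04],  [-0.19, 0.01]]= a@ [[-1.03, -0.10],[-0.81, -0.02],[0.61, -0.2]]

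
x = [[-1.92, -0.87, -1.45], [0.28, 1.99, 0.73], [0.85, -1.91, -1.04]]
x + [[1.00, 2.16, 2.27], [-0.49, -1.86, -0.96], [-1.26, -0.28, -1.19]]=[[-0.92, 1.29, 0.82], [-0.21, 0.13, -0.23], [-0.41, -2.19, -2.23]]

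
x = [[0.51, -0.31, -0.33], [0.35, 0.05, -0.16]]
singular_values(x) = [0.76, 0.2]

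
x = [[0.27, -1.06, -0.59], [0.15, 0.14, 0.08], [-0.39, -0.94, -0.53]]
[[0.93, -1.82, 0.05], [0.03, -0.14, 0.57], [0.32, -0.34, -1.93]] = x @ [[0.80, -2.07, 3.14], [-0.88, -0.74, 1.43], [0.37, 3.47, -1.21]]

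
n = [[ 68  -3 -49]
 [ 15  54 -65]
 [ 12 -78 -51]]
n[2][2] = -51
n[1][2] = -65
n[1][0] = 15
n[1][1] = 54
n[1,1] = 54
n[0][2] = -49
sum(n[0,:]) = 16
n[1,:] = [15, 54, -65]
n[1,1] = 54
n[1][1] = 54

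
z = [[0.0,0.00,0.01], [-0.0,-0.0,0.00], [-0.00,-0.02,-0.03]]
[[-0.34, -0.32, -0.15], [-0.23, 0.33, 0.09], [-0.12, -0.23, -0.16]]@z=[[0.00, 0.0, 0.00], [0.0, -0.0, -0.0], [0.00, 0.0, 0.00]]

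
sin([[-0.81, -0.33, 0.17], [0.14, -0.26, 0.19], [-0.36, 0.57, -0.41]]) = [[-0.76, -0.26, 0.12], [0.1, -0.26, 0.18], [-0.27, 0.56, -0.40]]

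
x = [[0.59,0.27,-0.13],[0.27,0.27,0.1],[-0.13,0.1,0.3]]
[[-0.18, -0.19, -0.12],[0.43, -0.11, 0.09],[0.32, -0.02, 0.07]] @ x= [[-0.14, -0.11, -0.03], [0.21, 0.1, -0.04], [0.17, 0.09, -0.02]]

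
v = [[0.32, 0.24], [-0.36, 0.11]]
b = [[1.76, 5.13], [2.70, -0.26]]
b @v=[[-1.28, 0.99], [0.96, 0.62]]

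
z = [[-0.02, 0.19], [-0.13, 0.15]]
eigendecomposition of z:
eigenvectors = [[0.77+0.00j, (0.77-0j)], [(0.34+0.54j), 0.34-0.54j]]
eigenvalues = [(0.06+0.13j), (0.06-0.13j)]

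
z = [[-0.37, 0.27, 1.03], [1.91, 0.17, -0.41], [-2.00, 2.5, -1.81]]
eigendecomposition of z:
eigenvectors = [[-0.16-0.35j,(-0.16+0.35j),0.45+0.00j], [-0.03+0.37j,(-0.03-0.37j),(0.8+0j)], [(0.85+0j),(0.85-0j),0.39+0.00j]]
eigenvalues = [(-1.52+1.92j), (-1.52-1.92j), (1.03+0j)]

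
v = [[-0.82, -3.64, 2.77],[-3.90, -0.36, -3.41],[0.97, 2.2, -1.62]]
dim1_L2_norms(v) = [4.65, 5.19, 2.9]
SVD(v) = [[0.70, 0.48, 0.53], [-0.6, 0.8, 0.07], [-0.39, -0.37, 0.84]] @ diag([5.774727406762664, 4.855967825430846, 0.1999996399110591]) @ [[0.24, -0.55, 0.8], [-0.8, -0.58, -0.17], [0.56, -0.6, -0.58]]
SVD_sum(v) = [[0.96, -2.23, 3.22], [-0.83, 1.91, -2.76], [-0.54, 1.26, -1.82]] + [[-1.84, -1.35, -0.38],[-3.08, -2.26, -0.64],[1.42, 1.04, 0.3]] + [[0.06, -0.06, -0.06], [0.01, -0.01, -0.01], [0.09, -0.10, -0.1]]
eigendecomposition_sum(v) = [[-3.30,-2.94,-0.34],[-1.28,-1.14,-0.13],[2.34,2.08,0.24]] + [[1.98,  -0.88,  2.32], [-2.14,  0.95,  -2.50], [-0.76,  0.34,  -0.89]] + [[0.49, 0.18, 0.79],[-0.48, -0.17, -0.78],[-0.61, -0.22, -0.97]]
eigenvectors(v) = [[0.78, 0.66, -0.54], [0.30, -0.71, 0.53], [-0.55, -0.25, 0.66]]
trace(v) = -2.80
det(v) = 5.61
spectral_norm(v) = 5.77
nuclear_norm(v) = 10.83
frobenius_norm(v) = 7.55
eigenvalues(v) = [-4.19, 2.05, -0.65]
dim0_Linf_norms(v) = [3.9, 3.64, 3.41]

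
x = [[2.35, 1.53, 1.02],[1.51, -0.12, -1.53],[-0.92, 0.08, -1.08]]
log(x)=[[1.36, 0.34, 2.12], [-0.41, 0.28, -4.19], [-0.79, 0.96, 0.02]]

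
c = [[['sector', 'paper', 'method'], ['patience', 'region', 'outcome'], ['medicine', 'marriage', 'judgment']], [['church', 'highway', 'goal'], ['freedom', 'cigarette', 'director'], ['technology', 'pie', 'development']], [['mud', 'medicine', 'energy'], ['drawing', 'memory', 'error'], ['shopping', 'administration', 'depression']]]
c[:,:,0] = [['sector', 'patience', 'medicine'], ['church', 'freedom', 'technology'], ['mud', 'drawing', 'shopping']]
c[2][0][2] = 'energy'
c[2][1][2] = 'error'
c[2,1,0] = 'drawing'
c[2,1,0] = 'drawing'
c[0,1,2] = 'outcome'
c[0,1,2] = 'outcome'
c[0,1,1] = 'region'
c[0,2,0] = 'medicine'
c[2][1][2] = 'error'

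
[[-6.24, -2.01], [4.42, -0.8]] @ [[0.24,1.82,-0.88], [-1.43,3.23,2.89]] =[[1.38, -17.85, -0.32], [2.2, 5.46, -6.20]]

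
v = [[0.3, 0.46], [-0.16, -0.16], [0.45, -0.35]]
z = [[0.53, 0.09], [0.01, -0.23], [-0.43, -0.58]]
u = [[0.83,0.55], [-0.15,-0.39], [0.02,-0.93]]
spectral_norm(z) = 0.85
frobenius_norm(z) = 0.93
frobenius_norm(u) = 1.43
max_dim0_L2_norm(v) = 0.6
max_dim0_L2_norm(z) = 0.68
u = z + v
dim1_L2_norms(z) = [0.54, 0.23, 0.72]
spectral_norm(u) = 1.26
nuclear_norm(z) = 1.22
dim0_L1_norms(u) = [1.0, 1.87]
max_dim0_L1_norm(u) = 1.87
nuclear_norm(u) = 1.92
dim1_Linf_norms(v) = [0.46, 0.16, 0.45]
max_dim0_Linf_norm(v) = 0.46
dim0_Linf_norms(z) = [0.53, 0.58]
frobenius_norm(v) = 0.82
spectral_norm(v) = 0.60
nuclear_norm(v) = 1.16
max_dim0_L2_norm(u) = 1.15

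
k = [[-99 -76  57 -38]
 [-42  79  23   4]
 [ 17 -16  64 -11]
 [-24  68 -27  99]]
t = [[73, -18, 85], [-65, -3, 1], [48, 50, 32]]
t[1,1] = -3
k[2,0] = 17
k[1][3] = 4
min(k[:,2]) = -27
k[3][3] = 99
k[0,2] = 57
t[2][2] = 32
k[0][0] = -99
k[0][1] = -76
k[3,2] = -27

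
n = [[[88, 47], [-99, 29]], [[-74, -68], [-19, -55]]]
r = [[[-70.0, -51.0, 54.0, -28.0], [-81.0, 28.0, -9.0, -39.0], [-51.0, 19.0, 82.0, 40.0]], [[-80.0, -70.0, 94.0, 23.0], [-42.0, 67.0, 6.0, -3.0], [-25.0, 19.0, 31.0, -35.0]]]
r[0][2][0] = -51.0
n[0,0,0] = 88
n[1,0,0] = -74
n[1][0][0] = -74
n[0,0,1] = 47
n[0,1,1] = 29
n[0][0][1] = 47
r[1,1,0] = -42.0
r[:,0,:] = [[-70.0, -51.0, 54.0, -28.0], [-80.0, -70.0, 94.0, 23.0]]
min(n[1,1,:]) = -55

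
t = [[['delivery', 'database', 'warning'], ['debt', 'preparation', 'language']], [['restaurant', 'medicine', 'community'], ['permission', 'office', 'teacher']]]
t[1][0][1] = 'medicine'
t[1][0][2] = 'community'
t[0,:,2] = ['warning', 'language']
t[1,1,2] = 'teacher'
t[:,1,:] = [['debt', 'preparation', 'language'], ['permission', 'office', 'teacher']]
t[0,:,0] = ['delivery', 'debt']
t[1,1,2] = 'teacher'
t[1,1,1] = 'office'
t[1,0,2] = 'community'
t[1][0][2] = 'community'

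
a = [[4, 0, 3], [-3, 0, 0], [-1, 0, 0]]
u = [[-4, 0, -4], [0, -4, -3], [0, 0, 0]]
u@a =[[-12, 0, -12], [15, 0, 0], [0, 0, 0]]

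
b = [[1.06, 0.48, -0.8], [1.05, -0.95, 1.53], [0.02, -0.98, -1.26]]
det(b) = 4.32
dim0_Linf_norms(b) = [1.06, 0.98, 1.53]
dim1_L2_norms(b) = [1.41, 2.08, 1.6]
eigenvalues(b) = [(1.34+0j), (-1.25+1.29j), (-1.25-1.29j)]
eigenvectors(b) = [[(0.93+0j), 0.21-0.09j, 0.21+0.09j], [0.34+0.00j, (-0.77+0j), -0.77-0.00j], [(-0.12+0j), -0.59j, 0.59j]]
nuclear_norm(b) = 5.02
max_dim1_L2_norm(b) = 2.08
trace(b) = -1.15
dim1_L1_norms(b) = [2.34, 3.53, 2.26]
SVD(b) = [[0.25, 0.48, -0.84],[-0.88, 0.48, 0.02],[0.41, 0.73, 0.54]] @ diag([2.227536704385833, 1.509829310992237, 1.2832753727406339]) @ [[-0.29, 0.25, -0.92], [0.68, -0.62, -0.38], [-0.67, -0.74, 0.01]]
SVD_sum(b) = [[-0.16, 0.13, -0.5], [0.57, -0.48, 1.81], [-0.27, 0.23, -0.85]] + [[0.5, -0.45, -0.28], [0.49, -0.45, -0.28], [0.75, -0.69, -0.42]] + [[0.72, 0.80, -0.02], [-0.02, -0.02, 0.00], [-0.47, -0.52, 0.01]]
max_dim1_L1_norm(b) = 3.53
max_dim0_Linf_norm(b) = 1.53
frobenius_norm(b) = 2.98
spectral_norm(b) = 2.23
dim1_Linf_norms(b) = [1.06, 1.53, 1.26]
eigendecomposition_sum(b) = [[1.20+0.00j, (0.33+0j), (-0.18+0j)],[(0.44+0j), (0.12+0j), (-0.07+0j)],[(-0.16-0j), -0.04+0.00j, (0.02+0j)]] + [[(-0.07+0.07j), 0.08-0.23j, -0.31-0.14j], [(0.3-0.12j), (-0.54+0.62j), 0.80+0.83j], [0.09+0.23j, (-0.47-0.41j), (-0.64+0.6j)]] + [[(-0.07-0.07j), 0.08+0.23j, (-0.31+0.14j)], [0.30+0.12j, (-0.54-0.62j), 0.80-0.83j], [0.09-0.23j, (-0.47+0.41j), -0.64-0.60j]]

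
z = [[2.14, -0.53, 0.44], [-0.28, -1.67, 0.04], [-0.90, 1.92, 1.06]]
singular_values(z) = [2.98, 2.0, 0.84]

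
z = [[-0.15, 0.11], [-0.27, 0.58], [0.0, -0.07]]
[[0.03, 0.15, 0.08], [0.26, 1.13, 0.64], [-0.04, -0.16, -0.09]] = z @ [[0.21, 0.63, 0.42], [0.55, 2.24, 1.3]]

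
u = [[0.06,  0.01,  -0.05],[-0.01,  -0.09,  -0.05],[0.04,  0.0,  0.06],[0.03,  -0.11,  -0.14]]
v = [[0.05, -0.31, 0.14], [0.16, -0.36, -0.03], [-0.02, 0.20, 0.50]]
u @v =[[0.01, -0.03, -0.02], [-0.01, 0.03, -0.02], [0.00, -0.00, 0.04], [-0.01, 0.0, -0.06]]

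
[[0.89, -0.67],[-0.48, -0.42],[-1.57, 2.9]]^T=[[0.89, -0.48, -1.57],[-0.67, -0.42, 2.90]]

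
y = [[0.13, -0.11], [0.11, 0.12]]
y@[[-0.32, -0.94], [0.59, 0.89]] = [[-0.11, -0.22], [0.04, 0.00]]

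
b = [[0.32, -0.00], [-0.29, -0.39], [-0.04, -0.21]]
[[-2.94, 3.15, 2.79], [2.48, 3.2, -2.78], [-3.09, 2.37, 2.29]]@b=[[-1.97, -1.81], [-0.02, -0.66], [-1.77, -1.41]]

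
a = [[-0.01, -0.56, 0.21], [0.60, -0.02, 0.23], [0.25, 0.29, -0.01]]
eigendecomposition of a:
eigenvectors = [[(-0.63+0j), (-0.63-0j), -0.32+0.00j], [(0.13+0.61j), 0.13-0.61j, (0.34+0j)], [(0.39+0.24j), 0.39-0.24j, 0.88+0.00j]]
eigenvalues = [(-0.03+0.47j), (-0.03-0.47j), (0.01+0j)]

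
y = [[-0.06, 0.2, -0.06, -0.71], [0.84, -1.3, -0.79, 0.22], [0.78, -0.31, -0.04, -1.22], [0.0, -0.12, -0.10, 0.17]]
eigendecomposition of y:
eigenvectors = [[-0.07, -0.04, -0.48, 0.55], [0.95, -0.46, -0.66, 0.67], [0.29, 0.87, 0.55, -0.45], [0.08, -0.18, -0.17, 0.19]]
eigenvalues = [-1.59, 0.34, 0.03, -0.01]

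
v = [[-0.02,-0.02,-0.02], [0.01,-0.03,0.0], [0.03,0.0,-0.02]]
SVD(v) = [[0.63, 0.55, -0.55], [0.69, -0.06, 0.72], [0.36, -0.83, -0.42]] @ diag([0.03902541131939369, 0.03815145836783353, 0.022836013131884558]) @ [[0.13, -0.85, -0.51], [-0.96, -0.24, 0.15], [0.25, -0.47, 0.85]]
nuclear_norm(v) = 0.10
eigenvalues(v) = [(-0.02+0.03j), (-0.02-0.03j), (-0.03+0j)]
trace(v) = -0.07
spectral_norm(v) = 0.04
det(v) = -0.00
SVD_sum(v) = [[0.0,-0.02,-0.01], [0.0,-0.02,-0.01], [0.00,-0.01,-0.01]] + [[-0.02, -0.01, 0.00],[0.0, 0.00, -0.00],[0.03, 0.01, -0.00]] + [[-0.0, 0.01, -0.01], [0.0, -0.01, 0.01], [-0.0, 0.0, -0.01]]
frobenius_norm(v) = 0.06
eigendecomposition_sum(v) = [[(-0.01+0.01j), (-0.01-0.01j), -0.01-0.01j], [0.00+0.00j, -0.00+0.00j, -0.00+0.00j], [(0.02+0.01j), (-0.01+0.01j), -0.01+0.01j]] + [[-0.01-0.01j, (-0.01+0.01j), (-0.01+0.01j)], [0.00-0.00j, -0.00-0.00j, (-0-0j)], [0.02-0.01j, (-0.01-0.01j), (-0.01-0.01j)]] + [[0j,  -0.01+0.00j,  0j], [0j,  (-0.02+0j),  0.01+0.00j], [(-0-0j),  0.02-0.00j,  -0.01-0.00j]]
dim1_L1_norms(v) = [0.06, 0.04, 0.05]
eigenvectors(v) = [[(-0.03+0.66j), (-0.03-0.66j), (-0.17+0j)], [(0.21+0.08j), (0.21-0.08j), -0.73+0.00j], [0.71+0.00j, 0.71-0.00j, (0.66+0j)]]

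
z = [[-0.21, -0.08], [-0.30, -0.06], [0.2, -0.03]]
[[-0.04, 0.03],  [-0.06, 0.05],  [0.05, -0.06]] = z@[[0.24, -0.24], [-0.18, 0.29]]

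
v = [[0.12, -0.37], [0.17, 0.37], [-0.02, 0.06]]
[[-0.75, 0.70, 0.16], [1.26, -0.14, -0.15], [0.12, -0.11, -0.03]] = v@[[1.73, 1.92, 0.03], [2.6, -1.27, -0.42]]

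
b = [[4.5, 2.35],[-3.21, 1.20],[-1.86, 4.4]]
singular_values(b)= [5.86, 5.1]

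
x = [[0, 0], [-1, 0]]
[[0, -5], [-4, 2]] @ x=[[5, 0], [-2, 0]]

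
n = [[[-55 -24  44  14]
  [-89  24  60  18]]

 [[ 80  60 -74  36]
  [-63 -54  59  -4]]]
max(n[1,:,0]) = 80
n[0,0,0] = -55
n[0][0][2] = 44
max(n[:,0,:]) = 80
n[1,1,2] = 59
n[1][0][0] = 80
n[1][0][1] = 60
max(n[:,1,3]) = 18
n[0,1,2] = 60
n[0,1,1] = 24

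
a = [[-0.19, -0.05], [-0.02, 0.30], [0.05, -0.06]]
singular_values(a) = [0.31, 0.2]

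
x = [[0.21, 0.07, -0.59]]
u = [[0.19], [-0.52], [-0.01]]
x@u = [[0.01]]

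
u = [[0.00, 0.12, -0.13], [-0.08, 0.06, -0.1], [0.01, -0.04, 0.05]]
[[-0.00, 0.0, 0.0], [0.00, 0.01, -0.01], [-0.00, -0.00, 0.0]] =u@[[-0.09, -0.03, 0.10], [0.07, -0.1, 0.03], [0.07, -0.11, 0.01]]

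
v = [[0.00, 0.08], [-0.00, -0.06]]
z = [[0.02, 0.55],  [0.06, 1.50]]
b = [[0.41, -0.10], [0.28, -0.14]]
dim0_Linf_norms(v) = [0.0, 0.08]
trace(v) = -0.06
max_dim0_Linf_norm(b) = 0.41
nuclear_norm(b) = 0.58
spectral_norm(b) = 0.52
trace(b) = 0.27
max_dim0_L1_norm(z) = 2.05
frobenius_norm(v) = 0.10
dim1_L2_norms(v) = [0.08, 0.06]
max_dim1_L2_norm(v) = 0.08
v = b @ z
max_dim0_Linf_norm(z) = 1.5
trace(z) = 1.52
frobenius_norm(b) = 0.53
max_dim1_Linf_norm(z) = 1.5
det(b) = -0.03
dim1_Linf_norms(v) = [0.08, 0.06]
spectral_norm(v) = 0.10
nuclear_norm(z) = 1.60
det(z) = -0.00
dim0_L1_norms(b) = [0.69, 0.24]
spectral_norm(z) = 1.60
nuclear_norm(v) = 0.10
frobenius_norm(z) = 1.60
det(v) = 0.00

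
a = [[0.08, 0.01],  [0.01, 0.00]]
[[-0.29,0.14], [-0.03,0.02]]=a@ [[-3.44, 2.16], [-1.54, -3.05]]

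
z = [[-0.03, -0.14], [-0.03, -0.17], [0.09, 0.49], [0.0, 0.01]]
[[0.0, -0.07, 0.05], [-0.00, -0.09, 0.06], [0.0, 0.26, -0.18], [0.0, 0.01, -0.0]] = z @[[-0.65, -0.55, -0.51], [0.12, 0.64, -0.27]]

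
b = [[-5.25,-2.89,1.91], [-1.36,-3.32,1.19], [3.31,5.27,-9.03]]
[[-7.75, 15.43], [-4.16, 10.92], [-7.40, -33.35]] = b @ [[1.49, -1.01],[1.43, -2.13],[2.2, 2.08]]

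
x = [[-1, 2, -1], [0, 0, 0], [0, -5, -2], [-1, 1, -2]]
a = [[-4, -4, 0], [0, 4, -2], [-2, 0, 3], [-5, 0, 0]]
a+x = [[-5, -2, -1], [0, 4, -2], [-2, -5, 1], [-6, 1, -2]]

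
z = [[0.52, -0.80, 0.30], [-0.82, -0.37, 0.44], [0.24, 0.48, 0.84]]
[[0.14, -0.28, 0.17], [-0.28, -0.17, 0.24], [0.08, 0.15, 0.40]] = z @ [[0.32, 0.03, -0.01], [0.03, 0.36, -0.03], [-0.01, -0.03, 0.5]]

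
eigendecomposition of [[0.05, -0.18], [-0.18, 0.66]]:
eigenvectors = [[-0.96, 0.26], [-0.26, -0.96]]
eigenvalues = [0.0, 0.71]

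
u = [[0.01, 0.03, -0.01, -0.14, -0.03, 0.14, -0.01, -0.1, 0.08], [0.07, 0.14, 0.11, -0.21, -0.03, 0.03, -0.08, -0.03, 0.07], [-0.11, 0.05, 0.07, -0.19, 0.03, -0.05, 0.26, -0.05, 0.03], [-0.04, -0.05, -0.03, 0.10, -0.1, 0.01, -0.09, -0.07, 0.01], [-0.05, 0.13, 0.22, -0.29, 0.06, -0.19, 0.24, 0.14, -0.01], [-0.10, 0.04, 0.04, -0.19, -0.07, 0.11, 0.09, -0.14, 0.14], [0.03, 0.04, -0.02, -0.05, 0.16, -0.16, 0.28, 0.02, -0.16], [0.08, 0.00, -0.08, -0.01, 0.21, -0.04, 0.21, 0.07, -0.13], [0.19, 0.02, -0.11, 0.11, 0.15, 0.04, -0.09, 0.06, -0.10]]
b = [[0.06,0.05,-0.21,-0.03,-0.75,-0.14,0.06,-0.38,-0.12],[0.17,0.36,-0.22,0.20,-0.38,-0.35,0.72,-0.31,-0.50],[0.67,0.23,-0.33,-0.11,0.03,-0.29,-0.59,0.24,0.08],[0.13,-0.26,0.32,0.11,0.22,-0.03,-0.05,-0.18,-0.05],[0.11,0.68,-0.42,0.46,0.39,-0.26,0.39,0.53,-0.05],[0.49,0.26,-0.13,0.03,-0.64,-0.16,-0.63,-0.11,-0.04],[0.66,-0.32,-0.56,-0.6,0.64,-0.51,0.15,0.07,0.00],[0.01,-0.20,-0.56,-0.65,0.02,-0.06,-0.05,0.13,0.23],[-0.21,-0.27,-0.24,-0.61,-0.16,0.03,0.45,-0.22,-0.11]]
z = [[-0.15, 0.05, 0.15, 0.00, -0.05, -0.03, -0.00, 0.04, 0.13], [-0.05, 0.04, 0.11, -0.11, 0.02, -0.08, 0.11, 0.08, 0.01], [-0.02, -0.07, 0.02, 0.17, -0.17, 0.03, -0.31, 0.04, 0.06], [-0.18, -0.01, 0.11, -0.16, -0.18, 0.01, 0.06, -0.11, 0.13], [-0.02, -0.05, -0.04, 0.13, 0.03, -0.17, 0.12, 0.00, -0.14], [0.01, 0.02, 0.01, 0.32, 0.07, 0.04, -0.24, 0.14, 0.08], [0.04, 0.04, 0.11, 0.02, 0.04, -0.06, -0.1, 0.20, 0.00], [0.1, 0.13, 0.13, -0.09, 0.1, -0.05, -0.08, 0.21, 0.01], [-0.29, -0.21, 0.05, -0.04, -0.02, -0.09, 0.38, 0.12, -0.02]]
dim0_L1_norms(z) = [0.86, 0.62, 0.73, 1.04, 0.68, 0.56, 1.4, 0.94, 0.58]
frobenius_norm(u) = 1.05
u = b @ z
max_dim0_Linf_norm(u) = 0.29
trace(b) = 0.60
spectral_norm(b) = 1.70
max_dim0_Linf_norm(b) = 0.75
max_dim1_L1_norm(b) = 3.51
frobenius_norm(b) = 3.14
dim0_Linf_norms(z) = [0.29, 0.21, 0.15, 0.32, 0.18, 0.17, 0.38, 0.21, 0.14]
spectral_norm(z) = 0.73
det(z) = 0.00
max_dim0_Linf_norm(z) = 0.38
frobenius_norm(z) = 1.09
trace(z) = -0.09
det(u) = 0.00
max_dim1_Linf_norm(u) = 0.29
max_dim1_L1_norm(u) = 1.33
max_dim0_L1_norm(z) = 1.4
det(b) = -0.00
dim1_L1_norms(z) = [0.6, 0.61, 0.89, 0.95, 0.7, 0.93, 0.61, 0.9, 1.22]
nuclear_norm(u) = 2.09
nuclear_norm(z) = 2.43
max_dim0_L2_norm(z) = 0.59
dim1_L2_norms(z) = [0.26, 0.23, 0.41, 0.37, 0.29, 0.44, 0.27, 0.34, 0.55]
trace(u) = 0.74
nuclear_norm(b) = 7.06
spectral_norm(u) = 0.74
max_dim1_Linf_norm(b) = 0.75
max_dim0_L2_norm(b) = 1.32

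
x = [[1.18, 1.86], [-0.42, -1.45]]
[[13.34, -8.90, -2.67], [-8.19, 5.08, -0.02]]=x @ [[4.42, -3.73, -4.2],[4.37, -2.42, 1.23]]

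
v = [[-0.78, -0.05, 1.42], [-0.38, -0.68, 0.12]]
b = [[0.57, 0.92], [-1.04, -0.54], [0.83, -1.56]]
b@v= [[-0.79, -0.65, 0.92], [1.02, 0.42, -1.54], [-0.05, 1.02, 0.99]]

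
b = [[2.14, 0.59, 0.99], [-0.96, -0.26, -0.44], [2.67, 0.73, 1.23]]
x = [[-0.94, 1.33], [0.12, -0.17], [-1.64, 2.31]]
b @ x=[[-3.56, 5.03], [1.59, -2.25], [-4.44, 6.27]]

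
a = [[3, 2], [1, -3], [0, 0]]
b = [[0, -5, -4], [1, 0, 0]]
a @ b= [[2, -15, -12], [-3, -5, -4], [0, 0, 0]]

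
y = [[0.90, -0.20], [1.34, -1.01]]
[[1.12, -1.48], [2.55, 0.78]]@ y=[[-0.98, 1.27], [3.34, -1.3]]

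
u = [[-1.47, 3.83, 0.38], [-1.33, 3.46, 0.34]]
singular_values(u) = [5.55, 0.0]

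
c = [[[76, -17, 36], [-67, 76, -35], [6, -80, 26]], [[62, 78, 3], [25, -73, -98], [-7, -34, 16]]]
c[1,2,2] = 16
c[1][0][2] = 3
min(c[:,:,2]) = -98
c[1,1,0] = 25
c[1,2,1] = -34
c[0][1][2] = -35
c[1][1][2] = -98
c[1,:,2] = [3, -98, 16]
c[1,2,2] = 16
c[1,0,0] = 62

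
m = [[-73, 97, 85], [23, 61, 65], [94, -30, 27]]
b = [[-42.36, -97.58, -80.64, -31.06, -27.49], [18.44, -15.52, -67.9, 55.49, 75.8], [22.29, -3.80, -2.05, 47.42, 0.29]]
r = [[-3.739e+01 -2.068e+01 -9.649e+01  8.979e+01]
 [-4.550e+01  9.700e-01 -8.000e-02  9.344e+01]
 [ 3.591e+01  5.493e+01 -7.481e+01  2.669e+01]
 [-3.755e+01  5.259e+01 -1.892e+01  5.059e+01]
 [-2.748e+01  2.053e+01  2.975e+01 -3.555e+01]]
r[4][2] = 29.75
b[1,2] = -67.9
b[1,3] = 55.49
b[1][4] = 75.8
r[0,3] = 89.79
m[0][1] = 97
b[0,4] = -27.49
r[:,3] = [89.79, 93.44, 26.69, 50.59, -35.55]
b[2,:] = [22.29, -3.8, -2.05, 47.42, 0.29]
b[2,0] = 22.29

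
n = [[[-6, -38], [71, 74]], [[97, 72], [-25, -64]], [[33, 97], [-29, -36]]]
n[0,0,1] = -38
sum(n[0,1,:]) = 145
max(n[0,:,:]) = 74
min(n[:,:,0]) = -29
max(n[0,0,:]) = -6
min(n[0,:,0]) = -6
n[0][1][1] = 74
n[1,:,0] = [97, -25]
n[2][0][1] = 97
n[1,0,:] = [97, 72]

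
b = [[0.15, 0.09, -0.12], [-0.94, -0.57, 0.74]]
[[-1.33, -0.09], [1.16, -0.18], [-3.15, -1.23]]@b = [[-0.11, -0.07, 0.09], [0.34, 0.21, -0.27], [0.68, 0.42, -0.53]]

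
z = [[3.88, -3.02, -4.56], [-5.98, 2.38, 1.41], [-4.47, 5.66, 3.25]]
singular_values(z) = [11.79, 2.88, 1.92]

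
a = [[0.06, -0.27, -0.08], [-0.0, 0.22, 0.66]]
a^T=[[0.06, -0.0], [-0.27, 0.22], [-0.08, 0.66]]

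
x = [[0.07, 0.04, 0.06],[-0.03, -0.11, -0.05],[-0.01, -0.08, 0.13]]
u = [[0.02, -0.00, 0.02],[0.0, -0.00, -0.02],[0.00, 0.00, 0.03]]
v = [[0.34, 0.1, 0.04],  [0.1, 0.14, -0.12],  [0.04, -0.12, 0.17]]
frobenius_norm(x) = 0.22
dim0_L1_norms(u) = [0.02, 0.0, 0.07]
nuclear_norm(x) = 0.35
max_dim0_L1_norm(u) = 0.07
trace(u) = 0.05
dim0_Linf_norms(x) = [0.07, 0.11, 0.13]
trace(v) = 0.65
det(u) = 0.00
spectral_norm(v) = 0.38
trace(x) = 0.09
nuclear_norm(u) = 0.06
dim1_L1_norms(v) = [0.48, 0.36, 0.33]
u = v @ x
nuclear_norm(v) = 0.65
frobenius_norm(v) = 0.46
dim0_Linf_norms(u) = [0.02, 0.0, 0.03]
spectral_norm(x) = 0.16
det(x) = -0.00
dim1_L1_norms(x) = [0.17, 0.19, 0.22]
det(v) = 0.00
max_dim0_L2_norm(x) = 0.15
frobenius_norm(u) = 0.05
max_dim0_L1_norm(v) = 0.48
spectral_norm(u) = 0.04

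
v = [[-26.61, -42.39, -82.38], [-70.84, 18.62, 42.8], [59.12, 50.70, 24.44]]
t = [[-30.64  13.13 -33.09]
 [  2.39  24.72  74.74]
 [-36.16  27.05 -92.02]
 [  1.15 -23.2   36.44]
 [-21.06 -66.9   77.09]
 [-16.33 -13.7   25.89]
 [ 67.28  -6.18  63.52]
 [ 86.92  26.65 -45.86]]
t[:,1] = [13.13, 24.72, 27.05, -23.2, -66.9, -13.7, -6.18, 26.65]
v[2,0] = 59.12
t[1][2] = 74.74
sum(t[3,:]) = 14.389999999999997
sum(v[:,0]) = -38.330000000000005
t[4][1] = -66.9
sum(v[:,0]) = -38.330000000000005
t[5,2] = 25.89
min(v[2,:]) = 24.44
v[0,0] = -26.61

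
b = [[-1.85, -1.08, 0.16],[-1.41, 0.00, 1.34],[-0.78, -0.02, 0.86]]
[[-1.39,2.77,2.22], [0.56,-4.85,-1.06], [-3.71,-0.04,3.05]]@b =[[-3.07, 1.46, 5.4],[6.63, -0.58, -7.32],[4.54, 3.95, 1.98]]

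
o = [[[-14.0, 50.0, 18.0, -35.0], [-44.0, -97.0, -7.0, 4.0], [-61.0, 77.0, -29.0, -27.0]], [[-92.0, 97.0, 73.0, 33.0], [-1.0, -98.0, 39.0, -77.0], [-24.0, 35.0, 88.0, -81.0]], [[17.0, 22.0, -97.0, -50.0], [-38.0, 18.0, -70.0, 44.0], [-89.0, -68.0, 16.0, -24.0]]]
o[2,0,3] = -50.0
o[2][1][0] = -38.0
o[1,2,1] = 35.0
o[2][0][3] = -50.0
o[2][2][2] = 16.0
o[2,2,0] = -89.0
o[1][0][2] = 73.0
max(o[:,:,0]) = 17.0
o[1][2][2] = 88.0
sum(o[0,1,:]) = -144.0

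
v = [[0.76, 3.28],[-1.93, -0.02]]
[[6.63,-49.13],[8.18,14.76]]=v @ [[-4.27,-7.51], [3.01,-13.24]]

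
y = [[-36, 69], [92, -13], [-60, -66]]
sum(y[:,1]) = -10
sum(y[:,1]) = -10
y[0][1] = 69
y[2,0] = -60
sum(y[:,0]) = -4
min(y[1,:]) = -13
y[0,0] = -36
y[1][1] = -13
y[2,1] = -66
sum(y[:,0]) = -4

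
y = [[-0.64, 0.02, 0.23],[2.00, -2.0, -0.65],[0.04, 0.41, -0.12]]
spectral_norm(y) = 2.96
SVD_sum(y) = [[-0.36, 0.35, 0.12], [2.03, -1.96, -0.66], [-0.16, 0.15, 0.05]] + [[-0.26, -0.32, 0.15], [-0.03, -0.04, 0.02], [0.22, 0.27, -0.12]] + [[-0.02, -0.0, -0.04],[-0.00, -0.0, -0.01],[-0.02, -0.01, -0.05]]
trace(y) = -2.76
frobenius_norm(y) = 3.01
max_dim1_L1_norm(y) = 4.65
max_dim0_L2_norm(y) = 2.1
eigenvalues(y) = [-1.77, -0.92, -0.07]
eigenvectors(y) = [[-0.03, -0.31, 0.38], [-0.97, -0.84, 0.08], [0.24, 0.45, 0.92]]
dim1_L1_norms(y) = [0.89, 4.65, 0.57]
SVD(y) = [[-0.17,-0.77,0.61], [0.98,-0.09,0.17], [-0.08,0.63,0.77]] @ diag([2.9552704553634737, 0.5757387939467072, 0.06634287302006839]) @ [[0.70, -0.68, -0.23], [0.59, 0.73, -0.34], [-0.39, -0.10, -0.91]]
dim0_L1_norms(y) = [2.68, 2.43, 1.0]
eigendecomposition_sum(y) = [[0.13, -0.07, -0.05], [4.06, -2.27, -1.46], [-1.01, 0.56, 0.36]] + [[-0.76, 0.10, 0.30], [-2.05, 0.27, 0.81], [1.09, -0.14, -0.43]] + [[-0.02, -0.0, -0.02], [-0.00, -0.00, -0.00], [-0.04, -0.01, -0.05]]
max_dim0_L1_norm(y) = 2.68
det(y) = -0.11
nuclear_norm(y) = 3.60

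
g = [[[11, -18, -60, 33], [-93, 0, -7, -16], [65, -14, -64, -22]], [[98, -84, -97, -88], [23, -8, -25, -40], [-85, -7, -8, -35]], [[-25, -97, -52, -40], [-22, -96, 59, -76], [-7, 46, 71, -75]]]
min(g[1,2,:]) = -85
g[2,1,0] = -22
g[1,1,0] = 23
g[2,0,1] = -97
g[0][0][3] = 33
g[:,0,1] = [-18, -84, -97]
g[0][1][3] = -16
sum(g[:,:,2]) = -183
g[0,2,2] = -64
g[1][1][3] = -40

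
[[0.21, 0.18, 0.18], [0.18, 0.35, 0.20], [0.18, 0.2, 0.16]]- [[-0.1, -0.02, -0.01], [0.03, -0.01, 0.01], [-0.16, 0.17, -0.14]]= [[0.31, 0.20, 0.19], [0.15, 0.36, 0.19], [0.34, 0.03, 0.30]]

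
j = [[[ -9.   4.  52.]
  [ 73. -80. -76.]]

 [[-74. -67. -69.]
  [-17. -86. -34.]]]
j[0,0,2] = 52.0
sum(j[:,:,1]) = -229.0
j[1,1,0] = -17.0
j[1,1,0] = -17.0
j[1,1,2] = -34.0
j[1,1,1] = -86.0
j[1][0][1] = -67.0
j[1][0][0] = -74.0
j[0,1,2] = -76.0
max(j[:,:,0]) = 73.0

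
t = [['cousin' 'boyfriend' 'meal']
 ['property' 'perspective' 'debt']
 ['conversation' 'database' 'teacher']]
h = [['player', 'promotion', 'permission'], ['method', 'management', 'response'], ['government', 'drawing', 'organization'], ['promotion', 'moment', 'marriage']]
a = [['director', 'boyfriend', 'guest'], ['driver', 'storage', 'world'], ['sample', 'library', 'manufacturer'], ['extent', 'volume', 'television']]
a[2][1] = 'library'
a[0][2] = 'guest'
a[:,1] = ['boyfriend', 'storage', 'library', 'volume']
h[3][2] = 'marriage'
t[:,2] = ['meal', 'debt', 'teacher']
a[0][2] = 'guest'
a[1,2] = 'world'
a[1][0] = 'driver'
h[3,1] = 'moment'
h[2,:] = ['government', 'drawing', 'organization']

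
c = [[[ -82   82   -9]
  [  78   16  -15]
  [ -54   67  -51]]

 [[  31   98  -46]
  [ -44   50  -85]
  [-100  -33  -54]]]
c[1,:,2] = [-46, -85, -54]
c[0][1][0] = 78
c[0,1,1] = 16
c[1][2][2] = -54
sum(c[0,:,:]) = 32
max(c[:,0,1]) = 98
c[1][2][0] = -100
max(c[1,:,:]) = 98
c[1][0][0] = 31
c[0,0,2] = -9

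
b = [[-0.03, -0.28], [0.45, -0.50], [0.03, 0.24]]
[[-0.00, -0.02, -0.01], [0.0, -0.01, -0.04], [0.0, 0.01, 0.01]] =b @ [[0.01,0.04,-0.05], [0.0,0.05,0.03]]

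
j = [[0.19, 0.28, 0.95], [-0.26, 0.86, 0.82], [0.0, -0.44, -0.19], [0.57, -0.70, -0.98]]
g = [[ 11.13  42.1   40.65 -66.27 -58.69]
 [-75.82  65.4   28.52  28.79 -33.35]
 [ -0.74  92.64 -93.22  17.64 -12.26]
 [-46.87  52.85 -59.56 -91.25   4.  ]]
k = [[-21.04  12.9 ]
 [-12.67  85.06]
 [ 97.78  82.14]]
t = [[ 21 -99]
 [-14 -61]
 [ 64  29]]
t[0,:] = [21, -99]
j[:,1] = [0.285, 0.86, -0.436, -0.701]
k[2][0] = 97.78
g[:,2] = [40.65, 28.52, -93.22, -59.56]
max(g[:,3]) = 28.79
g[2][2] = -93.22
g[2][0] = -0.74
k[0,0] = -21.04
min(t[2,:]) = 29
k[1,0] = -12.67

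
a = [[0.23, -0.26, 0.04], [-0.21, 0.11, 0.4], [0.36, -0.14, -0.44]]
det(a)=-0.012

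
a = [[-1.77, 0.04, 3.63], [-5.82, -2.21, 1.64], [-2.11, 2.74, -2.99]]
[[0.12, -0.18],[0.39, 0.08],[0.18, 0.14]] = a@[[-0.07,-0.02], [0.01,-0.03], [0.0,-0.06]]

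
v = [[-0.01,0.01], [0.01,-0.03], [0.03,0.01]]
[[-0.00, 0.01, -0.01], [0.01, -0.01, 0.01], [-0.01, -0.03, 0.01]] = v@[[-0.16, -0.98, 0.43], [-0.48, -0.01, -0.16]]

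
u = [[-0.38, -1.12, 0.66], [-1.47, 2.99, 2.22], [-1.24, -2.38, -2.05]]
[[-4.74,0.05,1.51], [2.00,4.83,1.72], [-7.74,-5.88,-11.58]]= u @ [[2.67, 0.65, 3.79], [2.73, 0.71, -0.39], [-1.01, 1.65, 3.81]]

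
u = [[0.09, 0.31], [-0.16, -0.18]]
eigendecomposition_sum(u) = [[(0.05+0.11j),(0.16+0.04j)], [(-0.08-0.02j),(-0.09+0.07j)]] + [[0.05-0.11j, 0.16-0.04j], [(-0.08+0.02j), -0.09-0.07j]]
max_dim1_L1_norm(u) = 0.4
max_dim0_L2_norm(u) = 0.36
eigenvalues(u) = [(-0.04+0.18j), (-0.04-0.18j)]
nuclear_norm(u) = 0.48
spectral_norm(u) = 0.39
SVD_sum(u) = [[0.14,0.29],[-0.10,-0.21]] + [[-0.05, 0.02], [-0.06, 0.03]]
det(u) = 0.03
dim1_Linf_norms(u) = [0.31, 0.18]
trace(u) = -0.09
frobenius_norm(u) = 0.40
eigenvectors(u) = [[0.81+0.00j, 0.81-0.00j],  [(-0.35+0.46j), (-0.35-0.46j)]]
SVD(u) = [[-0.81,0.59], [0.59,0.81]] @ diag([0.393704174394913, 0.08483527016530298]) @ [[-0.42, -0.91], [-0.91, 0.42]]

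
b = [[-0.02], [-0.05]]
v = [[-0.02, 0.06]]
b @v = [[0.00, -0.0], [0.0, -0.0]]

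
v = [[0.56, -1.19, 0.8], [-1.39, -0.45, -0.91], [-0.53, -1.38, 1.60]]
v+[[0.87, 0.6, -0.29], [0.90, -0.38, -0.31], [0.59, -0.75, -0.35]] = [[1.43, -0.59, 0.51], [-0.49, -0.83, -1.22], [0.06, -2.13, 1.25]]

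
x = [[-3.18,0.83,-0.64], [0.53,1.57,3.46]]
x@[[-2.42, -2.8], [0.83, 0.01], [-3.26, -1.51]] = [[10.47,9.88], [-11.26,-6.69]]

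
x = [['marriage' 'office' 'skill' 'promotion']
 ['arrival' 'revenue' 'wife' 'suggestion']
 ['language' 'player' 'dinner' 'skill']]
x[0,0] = 'marriage'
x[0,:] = ['marriage', 'office', 'skill', 'promotion']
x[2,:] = ['language', 'player', 'dinner', 'skill']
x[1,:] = ['arrival', 'revenue', 'wife', 'suggestion']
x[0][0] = 'marriage'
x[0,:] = ['marriage', 'office', 'skill', 'promotion']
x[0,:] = ['marriage', 'office', 'skill', 'promotion']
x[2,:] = ['language', 'player', 'dinner', 'skill']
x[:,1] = ['office', 'revenue', 'player']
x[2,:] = ['language', 'player', 'dinner', 'skill']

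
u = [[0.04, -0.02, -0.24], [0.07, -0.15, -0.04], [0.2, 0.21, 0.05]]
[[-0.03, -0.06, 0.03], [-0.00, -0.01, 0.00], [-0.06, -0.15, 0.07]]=u @[[-0.22, -0.55, 0.27], [-0.10, -0.26, 0.12], [0.08, 0.20, -0.1]]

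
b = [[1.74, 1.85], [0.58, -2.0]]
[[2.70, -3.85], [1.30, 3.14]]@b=[[2.47, 12.70], [4.08, -3.88]]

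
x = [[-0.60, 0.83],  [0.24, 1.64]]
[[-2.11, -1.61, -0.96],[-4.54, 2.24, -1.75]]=x@[[-0.26,3.8,0.1], [-2.73,0.81,-1.08]]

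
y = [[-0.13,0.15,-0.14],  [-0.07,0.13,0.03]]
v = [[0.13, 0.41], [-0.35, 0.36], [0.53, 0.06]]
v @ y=[[-0.05, 0.07, -0.01], [0.02, -0.01, 0.06], [-0.07, 0.09, -0.07]]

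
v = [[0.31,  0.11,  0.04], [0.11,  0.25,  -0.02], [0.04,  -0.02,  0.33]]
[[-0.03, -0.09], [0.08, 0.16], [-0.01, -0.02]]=v @ [[-0.25, -0.63], [0.45, 0.93], [0.04, 0.06]]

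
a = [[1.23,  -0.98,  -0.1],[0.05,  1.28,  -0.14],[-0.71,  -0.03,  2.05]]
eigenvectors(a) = [[-0.12,0.82,-0.53], [0.19,0.13,0.28], [-0.97,0.56,-0.80]]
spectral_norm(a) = 2.26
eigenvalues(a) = [1.97, 1.0, 1.59]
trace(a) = 4.56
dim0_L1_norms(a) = [1.99, 2.29, 2.29]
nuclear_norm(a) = 4.81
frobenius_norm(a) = 2.98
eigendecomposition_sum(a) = [[-0.32,0.44,0.37], [0.51,-0.7,-0.58], [-2.63,3.61,2.99]] + [[0.51,1.82,0.29], [0.08,0.3,0.05], [0.35,1.24,0.2]] + [[1.05, -3.24, -0.76], [-0.54, 1.69, 0.39], [1.58, -4.88, -1.14]]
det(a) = 3.13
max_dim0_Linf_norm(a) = 2.05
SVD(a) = [[-0.38, -0.7, -0.61], [0.03, 0.65, -0.76], [0.92, -0.31, -0.22]] @ diag([2.264389146947207, 1.7626863935432084, 0.7853524490350401]) @ [[-0.50, 0.17, 0.85], [-0.34, 0.86, -0.37], [-0.80, -0.48, -0.37]]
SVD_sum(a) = [[0.43, -0.15, -0.74], [-0.04, 0.01, 0.06], [-1.04, 0.36, 1.78]] + [[0.42, -1.06, 0.46],[-0.39, 0.98, -0.43],[0.19, -0.47, 0.21]] + [[0.38,  0.23,  0.18], [0.48,  0.29,  0.22], [0.14,  0.08,  0.06]]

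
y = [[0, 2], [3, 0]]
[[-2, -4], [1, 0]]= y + [[-2, -6], [-2, 0]]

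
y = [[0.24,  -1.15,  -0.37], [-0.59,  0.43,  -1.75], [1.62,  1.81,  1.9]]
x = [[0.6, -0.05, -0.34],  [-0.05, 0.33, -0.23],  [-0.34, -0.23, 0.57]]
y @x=[[0.33, -0.31, -0.03],[0.22, 0.57, -0.90],[0.24, 0.08, 0.12]]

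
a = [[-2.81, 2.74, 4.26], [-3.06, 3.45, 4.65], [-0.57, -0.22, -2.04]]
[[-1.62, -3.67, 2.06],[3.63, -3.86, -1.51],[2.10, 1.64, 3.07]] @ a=[[14.61, -17.55, -28.17], [2.47, -3.04, 0.60], [-12.67, 10.74, 10.31]]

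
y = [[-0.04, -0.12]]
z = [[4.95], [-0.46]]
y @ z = [[-0.14]]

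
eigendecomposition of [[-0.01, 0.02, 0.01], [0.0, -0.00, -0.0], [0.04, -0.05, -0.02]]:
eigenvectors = [[0.54, -0.36, 0.27],[0.0, 0.0, 0.53],[0.84, 0.93, -0.8]]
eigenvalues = [0.01, -0.04, -0.0]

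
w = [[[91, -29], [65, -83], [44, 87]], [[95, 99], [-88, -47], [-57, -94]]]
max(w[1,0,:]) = 99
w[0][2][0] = 44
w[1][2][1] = -94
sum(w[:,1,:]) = -153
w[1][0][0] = 95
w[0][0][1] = -29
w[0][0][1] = -29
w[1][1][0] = -88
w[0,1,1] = -83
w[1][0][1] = 99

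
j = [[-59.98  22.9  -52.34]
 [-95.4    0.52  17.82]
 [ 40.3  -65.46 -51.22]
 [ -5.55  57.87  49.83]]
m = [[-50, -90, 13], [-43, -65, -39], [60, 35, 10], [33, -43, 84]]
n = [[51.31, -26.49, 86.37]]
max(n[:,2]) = 86.37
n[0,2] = 86.37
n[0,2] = 86.37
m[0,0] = -50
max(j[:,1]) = 57.87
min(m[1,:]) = -65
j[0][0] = -59.98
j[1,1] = 0.52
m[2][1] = 35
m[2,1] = 35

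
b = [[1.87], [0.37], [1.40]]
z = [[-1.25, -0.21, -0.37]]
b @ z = [[-2.34, -0.39, -0.69], [-0.46, -0.08, -0.14], [-1.75, -0.29, -0.52]]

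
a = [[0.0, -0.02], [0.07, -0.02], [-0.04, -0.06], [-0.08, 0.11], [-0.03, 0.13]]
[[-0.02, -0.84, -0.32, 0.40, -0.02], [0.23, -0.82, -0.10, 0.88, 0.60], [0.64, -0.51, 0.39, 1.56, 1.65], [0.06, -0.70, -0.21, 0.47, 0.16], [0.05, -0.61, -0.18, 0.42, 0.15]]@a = [[-0.08, 0.08], [-0.14, 0.19], [-0.23, 0.36], [-0.08, 0.1], [-0.07, 0.09]]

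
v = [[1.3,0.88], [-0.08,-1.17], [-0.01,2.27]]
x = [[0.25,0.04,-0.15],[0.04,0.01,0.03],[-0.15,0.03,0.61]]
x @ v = [[0.32, -0.17],[0.05, 0.09],[-0.2, 1.22]]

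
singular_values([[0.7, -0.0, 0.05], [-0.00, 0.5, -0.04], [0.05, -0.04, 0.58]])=[0.72, 0.58, 0.48]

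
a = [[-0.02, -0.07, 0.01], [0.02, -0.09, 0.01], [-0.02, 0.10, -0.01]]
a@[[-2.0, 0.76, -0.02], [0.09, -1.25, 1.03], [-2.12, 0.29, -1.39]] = [[0.01, 0.08, -0.09], [-0.07, 0.13, -0.11], [0.07, -0.14, 0.12]]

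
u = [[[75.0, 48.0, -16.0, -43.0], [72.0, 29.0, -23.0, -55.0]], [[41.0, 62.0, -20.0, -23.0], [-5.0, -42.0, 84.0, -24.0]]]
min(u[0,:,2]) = -23.0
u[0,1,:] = [72.0, 29.0, -23.0, -55.0]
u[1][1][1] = -42.0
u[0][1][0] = 72.0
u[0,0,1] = 48.0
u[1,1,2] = 84.0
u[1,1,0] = -5.0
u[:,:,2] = [[-16.0, -23.0], [-20.0, 84.0]]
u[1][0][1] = 62.0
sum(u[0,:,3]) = -98.0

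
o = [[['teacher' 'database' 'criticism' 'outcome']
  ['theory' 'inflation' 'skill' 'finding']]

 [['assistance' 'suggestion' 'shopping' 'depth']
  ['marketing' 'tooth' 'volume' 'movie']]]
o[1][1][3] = 'movie'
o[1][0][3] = 'depth'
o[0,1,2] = 'skill'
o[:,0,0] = ['teacher', 'assistance']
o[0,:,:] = [['teacher', 'database', 'criticism', 'outcome'], ['theory', 'inflation', 'skill', 'finding']]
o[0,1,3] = 'finding'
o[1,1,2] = 'volume'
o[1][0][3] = 'depth'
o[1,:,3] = ['depth', 'movie']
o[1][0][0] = 'assistance'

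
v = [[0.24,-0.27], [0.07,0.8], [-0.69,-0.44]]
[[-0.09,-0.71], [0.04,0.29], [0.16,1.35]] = v @ [[-0.28, -2.31], [0.07, 0.56]]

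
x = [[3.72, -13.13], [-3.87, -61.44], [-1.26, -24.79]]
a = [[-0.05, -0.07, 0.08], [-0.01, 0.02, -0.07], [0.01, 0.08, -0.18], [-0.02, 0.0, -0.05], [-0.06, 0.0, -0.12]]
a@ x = [[-0.02, 2.97],  [-0.03, 0.64],  [-0.05, -0.58],  [-0.01, 1.5],  [-0.07, 3.76]]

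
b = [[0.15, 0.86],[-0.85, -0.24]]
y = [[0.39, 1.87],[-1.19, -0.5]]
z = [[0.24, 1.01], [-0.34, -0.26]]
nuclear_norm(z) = 1.35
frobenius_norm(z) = 1.12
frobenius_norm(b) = 1.24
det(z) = 0.28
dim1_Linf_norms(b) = [0.86, 0.85]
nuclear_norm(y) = 3.06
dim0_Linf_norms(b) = [0.85, 0.86]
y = z + b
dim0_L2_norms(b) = [0.86, 0.89]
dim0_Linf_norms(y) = [1.19, 1.87]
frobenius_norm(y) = 2.31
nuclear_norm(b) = 1.71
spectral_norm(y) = 2.09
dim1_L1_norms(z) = [1.25, 0.6]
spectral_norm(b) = 1.05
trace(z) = -0.02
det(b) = 0.69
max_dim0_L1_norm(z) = 1.27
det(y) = 2.03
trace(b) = -0.09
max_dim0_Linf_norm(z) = 1.01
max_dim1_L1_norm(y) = 2.26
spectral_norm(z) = 1.09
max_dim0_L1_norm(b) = 1.1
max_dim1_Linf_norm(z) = 1.01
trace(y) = -0.11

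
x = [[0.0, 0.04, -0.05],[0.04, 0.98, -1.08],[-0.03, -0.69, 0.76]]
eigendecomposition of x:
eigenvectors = [[-0.04, -0.91, -0.76],[-0.82, -0.29, 0.49],[0.58, -0.3, 0.42]]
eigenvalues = [1.74, -0.0, 0.0]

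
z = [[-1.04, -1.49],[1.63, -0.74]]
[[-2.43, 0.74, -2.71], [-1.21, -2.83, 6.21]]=z @ [[-0.00, -1.49, 3.52], [1.63, 0.54, -0.64]]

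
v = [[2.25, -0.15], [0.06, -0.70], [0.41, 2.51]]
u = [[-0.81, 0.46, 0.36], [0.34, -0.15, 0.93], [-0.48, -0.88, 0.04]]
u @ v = [[-1.65, 0.70], [1.14, 2.39], [-1.12, 0.79]]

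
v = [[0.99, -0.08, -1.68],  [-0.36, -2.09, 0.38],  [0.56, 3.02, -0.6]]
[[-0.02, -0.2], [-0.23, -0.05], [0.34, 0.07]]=v @ [[-0.11, -0.21],  [0.12, 0.06],  [-0.06, -0.01]]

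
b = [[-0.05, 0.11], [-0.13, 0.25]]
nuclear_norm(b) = 0.31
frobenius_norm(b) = 0.31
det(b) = 0.00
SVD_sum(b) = [[-0.05, 0.11], [-0.13, 0.25]] + [[0.00, 0.00],[-0.0, -0.00]]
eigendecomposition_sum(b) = [[0.01, -0.01], [0.01, -0.00]] + [[-0.06, 0.12], [-0.14, 0.25]]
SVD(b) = [[-0.39, -0.92], [-0.92, 0.39]] @ diag([0.30653795730186223, 0.005872029734403973]) @ [[0.45, -0.89], [-0.89, -0.45]]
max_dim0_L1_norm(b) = 0.36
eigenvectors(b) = [[-0.88, -0.42], [-0.48, -0.91]]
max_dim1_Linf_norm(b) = 0.25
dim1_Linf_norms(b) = [0.11, 0.25]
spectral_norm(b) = 0.31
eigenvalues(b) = [0.01, 0.19]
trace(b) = 0.20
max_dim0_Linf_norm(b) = 0.25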